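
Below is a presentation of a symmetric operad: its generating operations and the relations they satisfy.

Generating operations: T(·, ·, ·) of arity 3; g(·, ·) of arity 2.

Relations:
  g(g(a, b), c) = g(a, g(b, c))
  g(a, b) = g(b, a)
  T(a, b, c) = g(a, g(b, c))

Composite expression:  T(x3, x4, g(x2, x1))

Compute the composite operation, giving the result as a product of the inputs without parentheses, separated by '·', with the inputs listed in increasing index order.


Both nesting and order wash out for T; what remains is which x's occur.
g(x2, x1) linearizes to x2 · x1
T(x3, x4, g(x2, x1)) linearizes to x3 · x4 · x2 · x1
the factors in increasing index order: x1 · x2 · x3 · x4

x1 · x2 · x3 · x4


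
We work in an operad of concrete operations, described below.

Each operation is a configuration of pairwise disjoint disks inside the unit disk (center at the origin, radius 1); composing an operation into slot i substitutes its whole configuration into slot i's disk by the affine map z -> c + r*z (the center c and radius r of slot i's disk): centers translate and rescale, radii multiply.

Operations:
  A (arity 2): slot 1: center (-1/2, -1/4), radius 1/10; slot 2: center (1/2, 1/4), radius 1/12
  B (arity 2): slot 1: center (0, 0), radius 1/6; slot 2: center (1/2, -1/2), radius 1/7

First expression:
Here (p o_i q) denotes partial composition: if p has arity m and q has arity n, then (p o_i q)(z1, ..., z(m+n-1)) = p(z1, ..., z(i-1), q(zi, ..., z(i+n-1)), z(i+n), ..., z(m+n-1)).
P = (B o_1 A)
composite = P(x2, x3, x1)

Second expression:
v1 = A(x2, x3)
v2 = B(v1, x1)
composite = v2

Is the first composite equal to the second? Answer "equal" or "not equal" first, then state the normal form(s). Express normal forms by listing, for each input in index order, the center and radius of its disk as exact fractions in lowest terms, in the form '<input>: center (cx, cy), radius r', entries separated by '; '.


The first composite normalizes to x1: center (1/2, -1/2), radius 1/7; x2: center (-1/12, -1/24), radius 1/60; x3: center (1/12, 1/24), radius 1/72
The second composite normalizes to x1: center (1/2, -1/2), radius 1/7; x2: center (-1/12, -1/24), radius 1/60; x3: center (1/12, 1/24), radius 1/72
The normal forms match — equal.

equal; both compose to x1: center (1/2, -1/2), radius 1/7; x2: center (-1/12, -1/24), radius 1/60; x3: center (1/12, 1/24), radius 1/72


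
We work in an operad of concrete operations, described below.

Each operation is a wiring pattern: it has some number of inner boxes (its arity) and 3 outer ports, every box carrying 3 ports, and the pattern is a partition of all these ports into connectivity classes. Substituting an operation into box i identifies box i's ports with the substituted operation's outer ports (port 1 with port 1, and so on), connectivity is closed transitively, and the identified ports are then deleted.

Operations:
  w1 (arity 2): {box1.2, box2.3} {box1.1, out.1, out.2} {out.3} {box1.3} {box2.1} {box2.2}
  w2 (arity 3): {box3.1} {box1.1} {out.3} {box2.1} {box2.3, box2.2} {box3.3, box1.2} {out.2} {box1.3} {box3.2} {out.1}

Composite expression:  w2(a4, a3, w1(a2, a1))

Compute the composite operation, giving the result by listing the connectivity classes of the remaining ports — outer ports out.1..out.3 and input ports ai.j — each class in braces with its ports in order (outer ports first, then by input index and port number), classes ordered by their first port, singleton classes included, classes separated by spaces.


{out.1} {out.2} {out.3} {a1.1} {a1.2} {a1.3, a2.2} {a2.1} {a2.3} {a3.1} {a3.2, a3.3} {a4.1} {a4.2} {a4.3}

Treat the ports identified at w2 as solder joints: merge, then drop.
through w1, on inputs (a2, a1): {out.1, out.2, a2.1} {out.3} {a1.1} {a1.2} {a1.3, a2.2} {a2.3} (out.j = stage outer ports)
through w2, on inputs (a4, a3, a2, a1): {out.1} {out.2} {out.3} {a1.1} {a1.2} {a1.3, a2.2} {a2.1} {a2.3} {a3.1} {a3.2, a3.3} {a4.1} {a4.2} {a4.3} (out.j = stage outer ports)


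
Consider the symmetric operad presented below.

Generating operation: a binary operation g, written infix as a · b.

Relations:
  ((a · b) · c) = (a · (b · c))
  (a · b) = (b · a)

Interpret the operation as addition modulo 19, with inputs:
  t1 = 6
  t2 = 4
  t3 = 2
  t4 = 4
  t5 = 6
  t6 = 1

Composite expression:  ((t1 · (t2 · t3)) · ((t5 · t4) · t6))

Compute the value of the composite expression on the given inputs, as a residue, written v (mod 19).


4 (mod 19)

(t2 · t3) = 6
(t1 · (t2 · t3)) = 12
(t5 · t4) = 10
((t5 · t4) · t6) = 11
((t1 · (t2 · t3)) · ((t5 · t4) · t6)) = 4


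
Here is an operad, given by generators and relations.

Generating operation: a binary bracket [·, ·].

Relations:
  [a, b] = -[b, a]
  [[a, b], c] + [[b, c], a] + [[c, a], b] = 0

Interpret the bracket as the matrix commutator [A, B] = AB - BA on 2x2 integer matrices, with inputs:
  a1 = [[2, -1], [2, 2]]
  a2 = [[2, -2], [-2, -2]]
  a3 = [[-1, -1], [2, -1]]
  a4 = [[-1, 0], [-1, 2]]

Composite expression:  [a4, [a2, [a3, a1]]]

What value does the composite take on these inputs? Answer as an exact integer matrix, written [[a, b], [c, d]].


[a3, a1] = [[0, 0], [0, 0]]
[a2, [a3, a1]] = [[0, 0], [0, 0]]
[a4, [a2, [a3, a1]]] = [[0, 0], [0, 0]]

[[0, 0], [0, 0]]


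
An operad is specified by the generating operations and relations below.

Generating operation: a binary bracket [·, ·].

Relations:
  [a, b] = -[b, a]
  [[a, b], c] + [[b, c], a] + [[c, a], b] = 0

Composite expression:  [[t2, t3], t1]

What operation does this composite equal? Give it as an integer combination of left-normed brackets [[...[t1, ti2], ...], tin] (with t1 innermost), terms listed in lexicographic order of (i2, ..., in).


-[[t1, t2], t3] + [[t1, t3], t2]

Expand each bracket as ab - ba; the t1-initial words give the coefficients.
Composite bracket: [[t2, t3], t1]
The bracket unfolds into 4 signed words via [a, b] = ab - ba (2^2 = 4).
The t1-initial words carry the normal form:
  the word t1t2t3 carries sign -1 and contributes -[[t1, t2], t3]
  the word t1t3t2 carries sign +1 and contributes +[[t1, t3], t2]


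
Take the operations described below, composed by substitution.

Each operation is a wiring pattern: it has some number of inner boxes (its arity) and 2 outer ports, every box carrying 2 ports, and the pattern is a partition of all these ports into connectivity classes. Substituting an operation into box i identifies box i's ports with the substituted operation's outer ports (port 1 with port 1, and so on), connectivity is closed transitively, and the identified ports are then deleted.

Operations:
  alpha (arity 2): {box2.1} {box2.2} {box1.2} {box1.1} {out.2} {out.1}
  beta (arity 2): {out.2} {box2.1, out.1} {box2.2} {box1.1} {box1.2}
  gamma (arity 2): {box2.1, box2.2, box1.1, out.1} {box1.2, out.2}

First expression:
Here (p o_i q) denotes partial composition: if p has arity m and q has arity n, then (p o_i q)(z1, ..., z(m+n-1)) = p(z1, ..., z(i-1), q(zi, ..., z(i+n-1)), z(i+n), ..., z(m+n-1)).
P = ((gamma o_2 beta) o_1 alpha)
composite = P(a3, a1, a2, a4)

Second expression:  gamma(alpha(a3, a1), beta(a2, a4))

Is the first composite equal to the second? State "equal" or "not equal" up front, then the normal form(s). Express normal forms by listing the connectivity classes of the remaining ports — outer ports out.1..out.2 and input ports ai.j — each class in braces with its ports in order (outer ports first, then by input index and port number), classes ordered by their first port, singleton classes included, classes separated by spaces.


equal: each reduces to {out.1, a4.1} {out.2} {a1.1} {a1.2} {a2.1} {a2.2} {a3.1} {a3.2} {a4.2}

Reducing the first expression gives {out.1, a4.1} {out.2} {a1.1} {a1.2} {a2.1} {a2.2} {a3.1} {a3.2} {a4.2}
Reducing the second expression gives {out.1, a4.1} {out.2} {a1.1} {a1.2} {a2.1} {a2.2} {a3.1} {a3.2} {a4.2}
Same normal form: equal.


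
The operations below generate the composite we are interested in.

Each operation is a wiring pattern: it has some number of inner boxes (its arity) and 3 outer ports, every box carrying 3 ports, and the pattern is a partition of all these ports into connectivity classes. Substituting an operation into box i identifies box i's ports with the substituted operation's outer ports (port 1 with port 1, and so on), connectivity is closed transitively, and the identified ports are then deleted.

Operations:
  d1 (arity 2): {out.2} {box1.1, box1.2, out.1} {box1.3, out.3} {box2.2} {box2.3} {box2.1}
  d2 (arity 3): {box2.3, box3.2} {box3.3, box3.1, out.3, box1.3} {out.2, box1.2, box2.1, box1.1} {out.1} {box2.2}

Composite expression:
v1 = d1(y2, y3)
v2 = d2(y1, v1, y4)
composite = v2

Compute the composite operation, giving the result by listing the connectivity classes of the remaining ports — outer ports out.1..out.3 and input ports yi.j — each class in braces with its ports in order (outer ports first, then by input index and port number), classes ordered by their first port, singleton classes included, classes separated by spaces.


After gluing at d2, chains via deleted ports link the y-ports.
the subtree at d1 composes to {out.1, y2.1, y2.2} {out.2} {out.3, y2.3} {y3.1} {y3.2} {y3.3} on (y2, y3); out.j = own outer ports
the subtree at d2 composes to {out.1} {out.2, y1.1, y1.2, y2.1, y2.2} {out.3, y1.3, y4.1, y4.3} {y2.3, y4.2} {y3.1} {y3.2} {y3.3} on (y1, y2, y3, y4); out.j = own outer ports

{out.1} {out.2, y1.1, y1.2, y2.1, y2.2} {out.3, y1.3, y4.1, y4.3} {y2.3, y4.2} {y3.1} {y3.2} {y3.3}


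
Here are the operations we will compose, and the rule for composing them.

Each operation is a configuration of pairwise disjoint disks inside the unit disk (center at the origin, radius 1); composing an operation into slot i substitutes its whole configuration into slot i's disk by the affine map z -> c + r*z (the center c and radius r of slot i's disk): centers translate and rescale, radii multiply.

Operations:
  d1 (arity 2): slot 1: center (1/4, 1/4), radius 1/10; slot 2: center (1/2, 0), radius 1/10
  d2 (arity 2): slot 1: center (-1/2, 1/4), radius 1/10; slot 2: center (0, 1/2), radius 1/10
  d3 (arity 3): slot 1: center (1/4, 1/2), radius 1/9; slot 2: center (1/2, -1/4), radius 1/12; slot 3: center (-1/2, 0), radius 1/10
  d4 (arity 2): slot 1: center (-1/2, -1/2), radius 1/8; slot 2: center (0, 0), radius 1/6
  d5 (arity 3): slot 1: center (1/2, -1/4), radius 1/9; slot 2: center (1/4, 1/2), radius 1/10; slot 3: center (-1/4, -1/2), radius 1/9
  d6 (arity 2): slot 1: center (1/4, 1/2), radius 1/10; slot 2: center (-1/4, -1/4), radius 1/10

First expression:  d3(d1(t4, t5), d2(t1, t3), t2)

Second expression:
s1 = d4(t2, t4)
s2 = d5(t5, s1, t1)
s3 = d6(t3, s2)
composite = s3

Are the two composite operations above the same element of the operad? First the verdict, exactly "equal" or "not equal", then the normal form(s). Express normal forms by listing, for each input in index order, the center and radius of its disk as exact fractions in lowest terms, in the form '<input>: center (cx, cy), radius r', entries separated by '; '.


not equal; the first gives t1: center (11/24, -11/48), radius 1/120; t2: center (-1/2, 0), radius 1/10; t3: center (1/2, -5/24), radius 1/120; t4: center (5/18, 19/36), radius 1/90; t5: center (11/36, 1/2), radius 1/90 and the second t1: center (-11/40, -3/10), radius 1/90; t2: center (-23/100, -41/200), radius 1/800; t3: center (1/4, 1/2), radius 1/10; t4: center (-9/40, -1/5), radius 1/600; t5: center (-1/5, -11/40), radius 1/90


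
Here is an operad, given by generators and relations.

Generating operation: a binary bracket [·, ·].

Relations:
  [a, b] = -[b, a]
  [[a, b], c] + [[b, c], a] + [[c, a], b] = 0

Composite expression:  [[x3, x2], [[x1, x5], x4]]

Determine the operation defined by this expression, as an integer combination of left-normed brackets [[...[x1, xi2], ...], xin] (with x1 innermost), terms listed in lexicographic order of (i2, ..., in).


Skip Jacobi rewriting: expand, keep x1-initial words, read off terms.
Composite bracket: [[x3, x2], [[x1, x5], x4]]
Each bracket splits as ab - ba, giving 16 signed words (2^4 = 16).
Only words starting with x1 matter:
  x1x5x4x2x3 appears with sign +1, giving the term +[[[[x1, x5], x4], x2], x3]
  x1x5x4x3x2 appears with sign -1, giving the term -[[[[x1, x5], x4], x3], x2]

[[[[x1, x5], x4], x2], x3] - [[[[x1, x5], x4], x3], x2]


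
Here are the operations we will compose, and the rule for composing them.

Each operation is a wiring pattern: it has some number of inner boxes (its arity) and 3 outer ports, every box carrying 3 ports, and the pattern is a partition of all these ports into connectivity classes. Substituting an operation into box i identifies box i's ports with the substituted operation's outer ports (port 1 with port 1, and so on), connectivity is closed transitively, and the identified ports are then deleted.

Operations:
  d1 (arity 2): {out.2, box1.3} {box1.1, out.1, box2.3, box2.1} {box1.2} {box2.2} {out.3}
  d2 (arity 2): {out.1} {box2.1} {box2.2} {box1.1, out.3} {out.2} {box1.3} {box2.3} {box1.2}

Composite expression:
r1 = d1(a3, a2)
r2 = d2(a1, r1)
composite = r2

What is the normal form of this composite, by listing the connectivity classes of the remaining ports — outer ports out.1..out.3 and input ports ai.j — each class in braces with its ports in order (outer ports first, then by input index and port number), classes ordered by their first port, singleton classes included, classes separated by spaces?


Connectivity passes through glued d2-boundaries; trace each wire chain.
composing d1 on (a3, a2), with out.j its own outer ports: {out.1, a2.1, a2.3, a3.1} {out.2, a3.3} {out.3} {a2.2} {a3.2}
composing d2 on (a1, a3, a2), with out.j its own outer ports: {out.1} {out.2} {out.3, a1.1} {a1.2} {a1.3} {a2.1, a2.3, a3.1} {a2.2} {a3.2} {a3.3}

{out.1} {out.2} {out.3, a1.1} {a1.2} {a1.3} {a2.1, a2.3, a3.1} {a2.2} {a3.2} {a3.3}


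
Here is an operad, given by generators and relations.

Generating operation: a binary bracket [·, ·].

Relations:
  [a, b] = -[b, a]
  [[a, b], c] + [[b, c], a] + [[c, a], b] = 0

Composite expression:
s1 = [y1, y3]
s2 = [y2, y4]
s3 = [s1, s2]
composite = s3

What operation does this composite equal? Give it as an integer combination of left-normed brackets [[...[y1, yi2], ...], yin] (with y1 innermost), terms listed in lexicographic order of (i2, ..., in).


[[[y1, y3], y2], y4] - [[[y1, y3], y4], y2]

Antisymmetry and Jacobi reduce to y1-anchored left-normed brackets.
Composite bracket: [[y1, y3], [y2, y4]]
Each bracket splits as ab - ba, giving 8 signed words (2^3 = 8).
Words beginning with y1 determine it all:
  from y1y3y2y4, sign +1: term +[[[y1, y3], y2], y4]
  from y1y3y4y2, sign -1: term -[[[y1, y3], y4], y2]


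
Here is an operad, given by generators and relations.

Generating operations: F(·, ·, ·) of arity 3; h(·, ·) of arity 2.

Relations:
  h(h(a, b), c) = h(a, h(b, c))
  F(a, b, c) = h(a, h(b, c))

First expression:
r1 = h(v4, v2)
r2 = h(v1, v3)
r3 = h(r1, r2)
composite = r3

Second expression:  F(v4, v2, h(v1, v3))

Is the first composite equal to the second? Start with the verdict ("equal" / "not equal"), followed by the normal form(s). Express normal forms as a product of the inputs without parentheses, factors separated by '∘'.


equal: each reduces to v4 ∘ v2 ∘ v1 ∘ v3

The first composite normalizes to v4 ∘ v2 ∘ v1 ∘ v3
The second composite normalizes to v4 ∘ v2 ∘ v1 ∘ v3
The normal forms match — equal.


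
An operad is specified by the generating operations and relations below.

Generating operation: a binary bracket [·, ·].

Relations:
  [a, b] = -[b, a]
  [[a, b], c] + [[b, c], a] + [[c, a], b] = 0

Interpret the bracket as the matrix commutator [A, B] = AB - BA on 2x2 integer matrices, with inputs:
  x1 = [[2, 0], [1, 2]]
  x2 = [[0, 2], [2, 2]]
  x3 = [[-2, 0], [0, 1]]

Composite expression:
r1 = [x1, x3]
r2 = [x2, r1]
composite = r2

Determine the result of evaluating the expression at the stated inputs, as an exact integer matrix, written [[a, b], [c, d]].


[x1, x3] = [[0, 0], [-3, 0]]
[x2, [x1, x3]] = [[-6, 0], [-6, 6]]

[[-6, 0], [-6, 6]]


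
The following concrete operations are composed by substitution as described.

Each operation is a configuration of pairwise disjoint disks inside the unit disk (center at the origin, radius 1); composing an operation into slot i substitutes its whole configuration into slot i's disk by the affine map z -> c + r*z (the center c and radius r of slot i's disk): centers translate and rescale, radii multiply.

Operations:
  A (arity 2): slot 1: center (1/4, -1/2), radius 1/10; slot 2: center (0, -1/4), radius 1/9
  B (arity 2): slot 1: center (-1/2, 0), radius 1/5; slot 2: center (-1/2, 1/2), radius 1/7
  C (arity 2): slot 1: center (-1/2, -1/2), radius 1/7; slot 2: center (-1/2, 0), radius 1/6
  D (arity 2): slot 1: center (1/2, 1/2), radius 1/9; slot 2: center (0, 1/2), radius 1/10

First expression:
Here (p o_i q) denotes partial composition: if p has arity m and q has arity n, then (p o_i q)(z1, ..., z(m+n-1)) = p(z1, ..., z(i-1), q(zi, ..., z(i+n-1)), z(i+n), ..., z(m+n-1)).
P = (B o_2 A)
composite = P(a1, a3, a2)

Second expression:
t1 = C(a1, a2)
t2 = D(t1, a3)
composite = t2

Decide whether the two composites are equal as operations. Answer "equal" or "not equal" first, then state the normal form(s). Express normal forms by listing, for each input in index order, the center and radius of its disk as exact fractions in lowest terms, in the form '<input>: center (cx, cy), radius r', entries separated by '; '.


The first expression, normalized: a1: center (-1/2, 0), radius 1/5; a2: center (-1/2, 13/28), radius 1/63; a3: center (-13/28, 3/7), radius 1/70
The second expression, normalized: a1: center (4/9, 4/9), radius 1/63; a2: center (4/9, 1/2), radius 1/54; a3: center (0, 1/2), radius 1/10
No match — not equal.

not equal — first a1: center (-1/2, 0), radius 1/5; a2: center (-1/2, 13/28), radius 1/63; a3: center (-13/28, 3/7), radius 1/70, second a1: center (4/9, 4/9), radius 1/63; a2: center (4/9, 1/2), radius 1/54; a3: center (0, 1/2), radius 1/10


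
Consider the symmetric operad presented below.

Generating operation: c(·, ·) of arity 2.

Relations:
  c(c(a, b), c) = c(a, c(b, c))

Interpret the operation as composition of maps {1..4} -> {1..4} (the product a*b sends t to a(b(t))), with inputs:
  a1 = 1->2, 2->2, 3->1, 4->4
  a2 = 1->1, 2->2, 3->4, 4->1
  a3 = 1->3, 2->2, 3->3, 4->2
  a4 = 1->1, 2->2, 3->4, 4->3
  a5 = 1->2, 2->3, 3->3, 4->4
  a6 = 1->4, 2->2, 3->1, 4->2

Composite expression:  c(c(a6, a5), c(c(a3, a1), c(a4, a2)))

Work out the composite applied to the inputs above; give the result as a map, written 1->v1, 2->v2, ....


1->1, 2->1, 3->1, 4->1

c(a6, a5) = 1->2, 2->1, 3->1, 4->2
c(a3, a1) = 1->2, 2->2, 3->3, 4->2
c(a4, a2) = 1->1, 2->2, 3->3, 4->1
c(c(a3, a1), c(a4, a2)) = 1->2, 2->2, 3->3, 4->2
c(c(a6, a5), c(c(a3, a1), c(a4, a2))) = 1->1, 2->1, 3->1, 4->1


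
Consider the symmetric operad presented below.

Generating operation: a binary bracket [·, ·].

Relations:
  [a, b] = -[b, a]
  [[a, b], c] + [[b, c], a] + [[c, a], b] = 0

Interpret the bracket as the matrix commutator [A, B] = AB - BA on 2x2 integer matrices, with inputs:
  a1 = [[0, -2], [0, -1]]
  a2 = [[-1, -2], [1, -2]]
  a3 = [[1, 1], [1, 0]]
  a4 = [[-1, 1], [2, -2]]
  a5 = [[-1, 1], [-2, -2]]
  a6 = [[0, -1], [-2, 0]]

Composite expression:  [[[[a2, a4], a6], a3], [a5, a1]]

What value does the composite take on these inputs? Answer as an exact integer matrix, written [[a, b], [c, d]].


[[30, -372], [168, -30]]

[a2, a4] = [[-5, 3], [-1, 5]]
[[a2, a4], a6] = [[-7, 10], [-20, 7]]
[[[a2, a4], a6], a3] = [[30, -24], [-6, -30]]
[a5, a1] = [[-4, -3], [-2, 4]]
[[[[a2, a4], a6], a3], [a5, a1]] = [[30, -372], [168, -30]]


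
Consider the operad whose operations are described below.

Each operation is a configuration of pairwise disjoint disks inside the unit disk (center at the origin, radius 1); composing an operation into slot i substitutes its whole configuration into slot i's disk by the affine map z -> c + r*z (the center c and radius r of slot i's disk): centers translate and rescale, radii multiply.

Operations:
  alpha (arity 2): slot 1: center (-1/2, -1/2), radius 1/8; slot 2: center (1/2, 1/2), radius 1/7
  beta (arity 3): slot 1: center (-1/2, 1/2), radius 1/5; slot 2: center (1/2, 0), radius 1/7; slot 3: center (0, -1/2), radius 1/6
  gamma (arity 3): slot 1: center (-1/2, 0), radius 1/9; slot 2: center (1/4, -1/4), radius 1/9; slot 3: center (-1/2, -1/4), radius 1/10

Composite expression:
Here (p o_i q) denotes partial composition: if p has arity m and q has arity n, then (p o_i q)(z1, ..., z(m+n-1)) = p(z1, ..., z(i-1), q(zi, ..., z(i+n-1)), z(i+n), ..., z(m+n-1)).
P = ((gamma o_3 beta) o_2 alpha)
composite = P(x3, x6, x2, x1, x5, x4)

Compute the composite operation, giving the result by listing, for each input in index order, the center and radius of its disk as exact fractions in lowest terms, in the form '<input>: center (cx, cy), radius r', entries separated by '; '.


Below gamma, radii multiply path by path; the x-disk centers shift.
x3: after 1 affine step, its disk has center (-1/2, 0), radius 1/9
x6: after 2 affine steps, its disk has center (7/36, -11/36), radius 1/72
x2: after 2 affine steps, its disk has center (11/36, -7/36), radius 1/63
x1: after 2 affine steps, its disk has center (-11/20, -1/5), radius 1/50
x5: after 2 affine steps, its disk has center (-9/20, -1/4), radius 1/70
x4: after 2 affine steps, its disk has center (-1/2, -3/10), radius 1/60

x1: center (-11/20, -1/5), radius 1/50; x2: center (11/36, -7/36), radius 1/63; x3: center (-1/2, 0), radius 1/9; x4: center (-1/2, -3/10), radius 1/60; x5: center (-9/20, -1/4), radius 1/70; x6: center (7/36, -11/36), radius 1/72


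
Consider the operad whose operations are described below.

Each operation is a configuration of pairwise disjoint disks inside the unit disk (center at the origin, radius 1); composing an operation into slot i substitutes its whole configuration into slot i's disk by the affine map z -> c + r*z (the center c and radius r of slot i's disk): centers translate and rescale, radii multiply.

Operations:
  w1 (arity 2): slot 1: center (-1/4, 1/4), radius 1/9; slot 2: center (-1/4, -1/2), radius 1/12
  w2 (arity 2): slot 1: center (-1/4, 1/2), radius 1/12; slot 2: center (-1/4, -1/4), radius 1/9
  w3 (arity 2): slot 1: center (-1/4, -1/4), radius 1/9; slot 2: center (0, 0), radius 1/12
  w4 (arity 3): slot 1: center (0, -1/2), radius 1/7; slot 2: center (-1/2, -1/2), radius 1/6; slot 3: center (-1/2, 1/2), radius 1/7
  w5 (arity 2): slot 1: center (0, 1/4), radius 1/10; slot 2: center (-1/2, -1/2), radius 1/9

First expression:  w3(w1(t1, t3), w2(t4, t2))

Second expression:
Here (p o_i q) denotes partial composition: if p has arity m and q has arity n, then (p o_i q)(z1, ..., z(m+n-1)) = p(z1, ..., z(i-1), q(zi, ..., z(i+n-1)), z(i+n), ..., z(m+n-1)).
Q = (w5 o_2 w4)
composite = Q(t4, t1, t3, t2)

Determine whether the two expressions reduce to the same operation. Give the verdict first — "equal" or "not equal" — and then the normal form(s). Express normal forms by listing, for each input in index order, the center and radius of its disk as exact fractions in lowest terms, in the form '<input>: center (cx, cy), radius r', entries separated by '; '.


not equal — first t1: center (-5/18, -2/9), radius 1/81; t2: center (-1/48, -1/48), radius 1/108; t3: center (-5/18, -11/36), radius 1/108; t4: center (-1/48, 1/24), radius 1/144, second t1: center (-1/2, -5/9), radius 1/63; t2: center (-5/9, -4/9), radius 1/63; t3: center (-5/9, -5/9), radius 1/54; t4: center (0, 1/4), radius 1/10


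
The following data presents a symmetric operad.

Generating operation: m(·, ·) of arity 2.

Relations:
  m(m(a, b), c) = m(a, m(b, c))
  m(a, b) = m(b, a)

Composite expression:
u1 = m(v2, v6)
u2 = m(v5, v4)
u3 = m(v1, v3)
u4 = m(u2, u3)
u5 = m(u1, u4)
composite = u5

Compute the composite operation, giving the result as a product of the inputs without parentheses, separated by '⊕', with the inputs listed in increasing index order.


With m associative and commutative, the v-input set is all that matters.
m(v2, v6) spells out as v2 ⊕ v6
m(v5, v4) spells out as v5 ⊕ v4
m(v1, v3) spells out as v1 ⊕ v3
m(m(v5, v4), m(v1, v3)) spells out as v5 ⊕ v4 ⊕ v1 ⊕ v3
m(m(v2, v6), m(m(v5, v4), m(v1, v3))) spells out as v2 ⊕ v6 ⊕ v5 ⊕ v4 ⊕ v1 ⊕ v3
putting the inputs in ascending order: v1 ⊕ v2 ⊕ v3 ⊕ v4 ⊕ v5 ⊕ v6

v1 ⊕ v2 ⊕ v3 ⊕ v4 ⊕ v5 ⊕ v6


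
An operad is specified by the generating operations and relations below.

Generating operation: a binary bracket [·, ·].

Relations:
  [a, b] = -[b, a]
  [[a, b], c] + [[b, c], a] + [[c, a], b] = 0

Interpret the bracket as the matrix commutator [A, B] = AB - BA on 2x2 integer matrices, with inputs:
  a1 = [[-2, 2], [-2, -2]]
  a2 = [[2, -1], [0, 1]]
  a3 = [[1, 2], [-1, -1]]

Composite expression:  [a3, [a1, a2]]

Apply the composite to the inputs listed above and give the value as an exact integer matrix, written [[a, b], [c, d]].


[[-6, 4], [8, 6]]

[a1, a2] = [[-2, -2], [-2, 2]]
[a3, [a1, a2]] = [[-6, 4], [8, 6]]


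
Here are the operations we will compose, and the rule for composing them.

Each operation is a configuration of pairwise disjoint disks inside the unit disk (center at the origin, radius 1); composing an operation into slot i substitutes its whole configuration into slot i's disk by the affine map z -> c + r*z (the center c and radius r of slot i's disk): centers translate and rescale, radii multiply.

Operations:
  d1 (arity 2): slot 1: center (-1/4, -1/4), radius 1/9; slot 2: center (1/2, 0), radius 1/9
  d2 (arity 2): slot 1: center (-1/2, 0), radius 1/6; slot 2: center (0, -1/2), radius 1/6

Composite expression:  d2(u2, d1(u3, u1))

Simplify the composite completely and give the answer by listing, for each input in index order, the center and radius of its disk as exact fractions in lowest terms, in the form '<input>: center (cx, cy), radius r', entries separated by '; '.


u1: center (1/12, -1/2), radius 1/54; u2: center (-1/2, 0), radius 1/6; u3: center (-1/24, -13/24), radius 1/54

Nesting under d2 composes maps z -> c + r*z down each u-path.
u2 passes through 1 substitution, ending at center (-1/2, 0), radius 1/6
u3 passes through 2 substitutions, ending at center (-1/24, -13/24), radius 1/54
u1 passes through 2 substitutions, ending at center (1/12, -1/2), radius 1/54


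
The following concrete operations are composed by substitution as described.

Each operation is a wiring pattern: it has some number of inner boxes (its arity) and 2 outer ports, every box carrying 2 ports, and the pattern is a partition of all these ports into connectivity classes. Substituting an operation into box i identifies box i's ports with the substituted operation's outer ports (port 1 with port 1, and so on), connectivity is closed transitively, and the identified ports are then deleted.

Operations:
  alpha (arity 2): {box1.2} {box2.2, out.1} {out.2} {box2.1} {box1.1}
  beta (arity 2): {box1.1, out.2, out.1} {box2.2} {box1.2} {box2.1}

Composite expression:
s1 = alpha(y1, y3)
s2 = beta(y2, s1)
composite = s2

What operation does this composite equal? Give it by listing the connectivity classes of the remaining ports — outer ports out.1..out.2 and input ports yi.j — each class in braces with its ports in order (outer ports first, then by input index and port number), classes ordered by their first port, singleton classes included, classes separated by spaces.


{out.1, out.2, y2.1} {y1.1} {y1.2} {y2.2} {y3.1} {y3.2}

Connectivity passes through glued beta-boundaries; trace each wire chain.
alpha over (y1, y3) gives {out.1, y3.2} {out.2} {y1.1} {y1.2} {y3.1}, out.j being that stage's outer ports
beta over (y2, y1, y3) gives {out.1, out.2, y2.1} {y1.1} {y1.2} {y2.2} {y3.1} {y3.2}, out.j being that stage's outer ports


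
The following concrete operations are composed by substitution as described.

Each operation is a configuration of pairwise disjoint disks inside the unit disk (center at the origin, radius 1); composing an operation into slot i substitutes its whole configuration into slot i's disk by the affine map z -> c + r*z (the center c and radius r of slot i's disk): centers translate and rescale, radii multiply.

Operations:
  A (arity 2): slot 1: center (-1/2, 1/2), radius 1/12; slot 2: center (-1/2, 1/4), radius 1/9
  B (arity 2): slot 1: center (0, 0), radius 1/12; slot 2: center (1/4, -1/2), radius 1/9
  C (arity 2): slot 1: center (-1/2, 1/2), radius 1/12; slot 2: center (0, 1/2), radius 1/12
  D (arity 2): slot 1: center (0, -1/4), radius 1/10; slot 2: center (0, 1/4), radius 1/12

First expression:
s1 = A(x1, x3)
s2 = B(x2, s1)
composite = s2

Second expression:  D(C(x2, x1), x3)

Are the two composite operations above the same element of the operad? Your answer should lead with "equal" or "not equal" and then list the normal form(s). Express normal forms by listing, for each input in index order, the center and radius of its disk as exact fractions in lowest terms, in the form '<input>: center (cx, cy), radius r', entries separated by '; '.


In normal form, the first expression is x1: center (7/36, -4/9), radius 1/108; x2: center (0, 0), radius 1/12; x3: center (7/36, -17/36), radius 1/81
In normal form, the second expression is x1: center (0, -1/5), radius 1/120; x2: center (-1/20, -1/5), radius 1/120; x3: center (0, 1/4), radius 1/12
The forms do not match — not equal.

not equal: they reduce to x1: center (7/36, -4/9), radius 1/108; x2: center (0, 0), radius 1/12; x3: center (7/36, -17/36), radius 1/81 and x1: center (0, -1/5), radius 1/120; x2: center (-1/20, -1/5), radius 1/120; x3: center (0, 1/4), radius 1/12


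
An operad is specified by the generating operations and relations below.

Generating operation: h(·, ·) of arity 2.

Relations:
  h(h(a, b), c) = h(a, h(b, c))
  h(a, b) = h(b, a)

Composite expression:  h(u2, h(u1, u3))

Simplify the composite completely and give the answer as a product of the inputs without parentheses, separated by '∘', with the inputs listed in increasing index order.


u1 ∘ u2 ∘ u3

Both nesting and order wash out for h; what remains is which u's occur.
h(u1, u3) unparenthesizes to u1 ∘ u3
h(u2, h(u1, u3)) unparenthesizes to u2 ∘ u1 ∘ u3
reordering the factors by index: u1 ∘ u2 ∘ u3


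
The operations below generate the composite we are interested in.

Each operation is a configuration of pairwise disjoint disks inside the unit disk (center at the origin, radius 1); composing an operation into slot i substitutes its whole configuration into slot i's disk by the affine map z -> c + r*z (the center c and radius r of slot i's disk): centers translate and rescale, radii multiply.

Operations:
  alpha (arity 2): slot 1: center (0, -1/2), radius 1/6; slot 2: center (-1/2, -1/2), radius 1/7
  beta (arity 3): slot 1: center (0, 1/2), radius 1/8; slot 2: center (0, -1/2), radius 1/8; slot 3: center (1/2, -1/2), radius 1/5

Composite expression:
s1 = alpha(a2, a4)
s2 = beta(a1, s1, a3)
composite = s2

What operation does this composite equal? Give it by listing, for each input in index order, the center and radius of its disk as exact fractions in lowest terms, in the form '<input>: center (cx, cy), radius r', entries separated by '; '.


a1: center (0, 1/2), radius 1/8; a2: center (0, -9/16), radius 1/48; a3: center (1/2, -1/2), radius 1/5; a4: center (-1/16, -9/16), radius 1/56

Only the slot chain above each a matters under beta; compose those maps.
input a1: composing its 1 substitution step yields center (0, 1/2), radius 1/8
input a2: composing its 2 substitution steps yields center (0, -9/16), radius 1/48
input a4: composing its 2 substitution steps yields center (-1/16, -9/16), radius 1/56
input a3: composing its 1 substitution step yields center (1/2, -1/2), radius 1/5


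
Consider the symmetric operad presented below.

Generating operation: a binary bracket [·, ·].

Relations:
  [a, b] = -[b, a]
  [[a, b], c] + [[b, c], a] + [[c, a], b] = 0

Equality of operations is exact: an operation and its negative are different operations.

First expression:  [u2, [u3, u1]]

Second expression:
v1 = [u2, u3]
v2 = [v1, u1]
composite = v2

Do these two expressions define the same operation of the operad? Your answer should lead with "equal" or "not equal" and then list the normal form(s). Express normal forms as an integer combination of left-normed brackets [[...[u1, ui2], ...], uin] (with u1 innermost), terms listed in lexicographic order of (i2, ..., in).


Normal form of the first expression: [[u1, u3], u2]
Normal form of the second expression: -[[u1, u2], u3] + [[u1, u3], u2]
They disagree, so not equal.

not equal; first: [[u1, u3], u2]; second: -[[u1, u2], u3] + [[u1, u3], u2]


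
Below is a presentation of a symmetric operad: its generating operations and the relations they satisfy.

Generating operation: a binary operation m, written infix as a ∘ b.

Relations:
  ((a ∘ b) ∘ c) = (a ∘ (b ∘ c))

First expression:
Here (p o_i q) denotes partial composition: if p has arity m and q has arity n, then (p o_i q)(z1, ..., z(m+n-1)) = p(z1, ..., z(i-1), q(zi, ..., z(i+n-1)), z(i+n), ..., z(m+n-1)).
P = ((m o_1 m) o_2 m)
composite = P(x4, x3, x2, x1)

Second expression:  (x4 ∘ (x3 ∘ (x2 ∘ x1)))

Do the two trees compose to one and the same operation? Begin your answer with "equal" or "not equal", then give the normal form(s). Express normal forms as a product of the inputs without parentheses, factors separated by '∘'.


The first composite normalizes to x4 ∘ x3 ∘ x2 ∘ x1
The second composite normalizes to x4 ∘ x3 ∘ x2 ∘ x1
Identical normal forms: equal.

equal; both compose to x4 ∘ x3 ∘ x2 ∘ x1


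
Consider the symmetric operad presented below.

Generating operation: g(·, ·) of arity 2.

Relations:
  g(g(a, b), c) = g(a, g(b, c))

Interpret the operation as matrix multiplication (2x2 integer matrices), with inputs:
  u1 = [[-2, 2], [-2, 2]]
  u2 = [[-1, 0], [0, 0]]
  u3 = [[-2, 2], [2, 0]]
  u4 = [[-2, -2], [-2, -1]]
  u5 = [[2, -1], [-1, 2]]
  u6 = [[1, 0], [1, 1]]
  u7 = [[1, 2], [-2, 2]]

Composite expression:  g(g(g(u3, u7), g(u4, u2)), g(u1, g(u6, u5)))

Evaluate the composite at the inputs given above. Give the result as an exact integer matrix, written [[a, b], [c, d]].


g(u3, u7) = [[-6, 0], [2, 4]]
g(u4, u2) = [[2, 0], [2, 0]]
g(g(u3, u7), g(u4, u2)) = [[-12, 0], [12, 0]]
g(u6, u5) = [[2, -1], [1, 1]]
g(u1, g(u6, u5)) = [[-2, 4], [-2, 4]]
g(g(g(u3, u7), g(u4, u2)), g(u1, g(u6, u5))) = [[24, -48], [-24, 48]]

[[24, -48], [-24, 48]]


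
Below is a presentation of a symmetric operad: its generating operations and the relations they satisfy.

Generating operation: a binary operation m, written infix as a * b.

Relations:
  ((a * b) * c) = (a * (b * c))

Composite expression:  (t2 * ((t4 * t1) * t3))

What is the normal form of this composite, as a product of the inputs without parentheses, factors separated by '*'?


t2 * t4 * t1 * t3

Associativity of m dissolves the nesting; only the t-input order survives.
(t4 * t1) reduces to t4 * t1
((t4 * t1) * t3) reduces to t4 * t1 * t3
(t2 * ((t4 * t1) * t3)) reduces to t2 * t4 * t1 * t3


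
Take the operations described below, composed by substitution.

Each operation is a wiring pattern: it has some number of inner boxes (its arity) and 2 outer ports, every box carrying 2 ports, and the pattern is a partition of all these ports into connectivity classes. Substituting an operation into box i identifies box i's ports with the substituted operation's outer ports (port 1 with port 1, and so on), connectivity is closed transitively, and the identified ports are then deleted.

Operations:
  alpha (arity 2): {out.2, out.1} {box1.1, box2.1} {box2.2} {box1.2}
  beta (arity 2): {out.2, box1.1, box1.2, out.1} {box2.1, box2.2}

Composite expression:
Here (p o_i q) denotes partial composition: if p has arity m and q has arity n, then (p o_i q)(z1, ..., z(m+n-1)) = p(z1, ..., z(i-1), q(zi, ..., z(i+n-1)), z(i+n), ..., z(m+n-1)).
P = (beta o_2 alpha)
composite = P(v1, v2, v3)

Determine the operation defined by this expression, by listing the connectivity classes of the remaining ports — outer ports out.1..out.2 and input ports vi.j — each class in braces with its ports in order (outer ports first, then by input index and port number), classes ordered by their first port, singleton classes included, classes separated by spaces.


{out.1, out.2, v1.1, v1.2} {v2.1, v3.1} {v2.2} {v3.2}


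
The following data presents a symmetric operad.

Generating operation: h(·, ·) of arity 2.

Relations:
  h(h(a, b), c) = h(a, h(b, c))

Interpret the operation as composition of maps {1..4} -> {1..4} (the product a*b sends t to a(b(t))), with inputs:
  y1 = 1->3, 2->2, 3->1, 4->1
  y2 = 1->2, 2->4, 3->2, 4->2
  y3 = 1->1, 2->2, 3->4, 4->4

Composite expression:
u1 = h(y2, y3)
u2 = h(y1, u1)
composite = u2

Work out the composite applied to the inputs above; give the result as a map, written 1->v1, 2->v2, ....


h(y2, y3) = 1->2, 2->4, 3->2, 4->2
h(y1, h(y2, y3)) = 1->2, 2->1, 3->2, 4->2

1->2, 2->1, 3->2, 4->2


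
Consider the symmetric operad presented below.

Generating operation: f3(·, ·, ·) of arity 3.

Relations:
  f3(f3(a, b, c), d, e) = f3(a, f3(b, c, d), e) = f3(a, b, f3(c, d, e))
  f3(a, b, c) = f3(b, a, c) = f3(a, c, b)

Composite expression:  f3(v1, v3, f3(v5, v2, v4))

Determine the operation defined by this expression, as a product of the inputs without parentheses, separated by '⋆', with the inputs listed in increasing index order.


v1 ⋆ v2 ⋆ v3 ⋆ v4 ⋆ v5

Shape and order are irrelevant to f3; the v-input set decides.
f3(v5, v2, v4) spells out as v5 ⋆ v2 ⋆ v4
f3(v1, v3, f3(v5, v2, v4)) spells out as v1 ⋆ v3 ⋆ v5 ⋆ v2 ⋆ v4
putting the inputs in ascending order: v1 ⋆ v2 ⋆ v3 ⋆ v4 ⋆ v5


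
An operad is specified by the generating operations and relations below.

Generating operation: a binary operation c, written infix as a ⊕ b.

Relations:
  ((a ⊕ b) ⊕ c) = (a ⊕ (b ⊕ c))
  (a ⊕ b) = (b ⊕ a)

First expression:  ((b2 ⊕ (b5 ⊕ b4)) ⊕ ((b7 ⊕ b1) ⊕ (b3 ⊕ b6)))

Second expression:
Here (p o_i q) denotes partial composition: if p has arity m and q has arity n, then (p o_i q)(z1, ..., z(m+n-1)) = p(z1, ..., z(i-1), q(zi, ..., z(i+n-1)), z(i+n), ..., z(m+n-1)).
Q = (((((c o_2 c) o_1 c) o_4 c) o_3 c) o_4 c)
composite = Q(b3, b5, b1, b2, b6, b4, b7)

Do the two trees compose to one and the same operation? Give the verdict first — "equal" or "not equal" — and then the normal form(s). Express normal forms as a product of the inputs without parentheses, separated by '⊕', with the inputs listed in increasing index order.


equal; both compose to b1 ⊕ b2 ⊕ b3 ⊕ b4 ⊕ b5 ⊕ b6 ⊕ b7

Normal form of the first expression: b1 ⊕ b2 ⊕ b3 ⊕ b4 ⊕ b5 ⊕ b6 ⊕ b7
Normal form of the second expression: b1 ⊕ b2 ⊕ b3 ⊕ b4 ⊕ b5 ⊕ b6 ⊕ b7
The normal forms match — equal.


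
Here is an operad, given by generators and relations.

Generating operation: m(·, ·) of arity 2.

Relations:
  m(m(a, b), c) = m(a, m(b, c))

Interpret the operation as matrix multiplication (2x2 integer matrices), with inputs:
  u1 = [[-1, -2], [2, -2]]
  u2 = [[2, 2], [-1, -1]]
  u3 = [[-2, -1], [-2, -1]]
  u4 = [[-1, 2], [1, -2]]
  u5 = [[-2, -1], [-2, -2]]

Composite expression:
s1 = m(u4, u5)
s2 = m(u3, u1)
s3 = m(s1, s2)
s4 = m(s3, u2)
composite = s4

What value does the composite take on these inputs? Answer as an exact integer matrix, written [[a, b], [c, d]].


[[30, 30], [-30, -30]]


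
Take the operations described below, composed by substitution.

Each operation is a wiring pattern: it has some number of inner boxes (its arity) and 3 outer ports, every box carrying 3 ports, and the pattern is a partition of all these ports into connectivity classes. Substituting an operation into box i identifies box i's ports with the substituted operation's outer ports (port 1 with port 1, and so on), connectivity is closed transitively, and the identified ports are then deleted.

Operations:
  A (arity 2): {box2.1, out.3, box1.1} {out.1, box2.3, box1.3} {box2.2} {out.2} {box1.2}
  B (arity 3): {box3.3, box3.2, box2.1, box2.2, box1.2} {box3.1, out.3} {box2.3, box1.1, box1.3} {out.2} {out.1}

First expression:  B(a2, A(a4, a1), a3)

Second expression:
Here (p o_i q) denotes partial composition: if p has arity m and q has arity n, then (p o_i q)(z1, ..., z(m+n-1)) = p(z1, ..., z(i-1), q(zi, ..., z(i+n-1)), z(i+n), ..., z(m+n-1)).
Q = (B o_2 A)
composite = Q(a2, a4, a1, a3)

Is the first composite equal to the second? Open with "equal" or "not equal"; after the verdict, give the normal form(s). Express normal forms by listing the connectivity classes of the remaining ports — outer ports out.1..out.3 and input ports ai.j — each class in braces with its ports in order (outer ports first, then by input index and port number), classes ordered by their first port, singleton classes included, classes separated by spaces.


equal: each reduces to {out.1} {out.2} {out.3, a3.1} {a1.1, a2.1, a2.3, a4.1} {a1.2} {a1.3, a2.2, a3.2, a3.3, a4.3} {a4.2}

The first expression reduces to {out.1} {out.2} {out.3, a3.1} {a1.1, a2.1, a2.3, a4.1} {a1.2} {a1.3, a2.2, a3.2, a3.3, a4.3} {a4.2}
The second expression reduces to {out.1} {out.2} {out.3, a3.1} {a1.1, a2.1, a2.3, a4.1} {a1.2} {a1.3, a2.2, a3.2, a3.3, a4.3} {a4.2}
The normal forms match — equal.
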